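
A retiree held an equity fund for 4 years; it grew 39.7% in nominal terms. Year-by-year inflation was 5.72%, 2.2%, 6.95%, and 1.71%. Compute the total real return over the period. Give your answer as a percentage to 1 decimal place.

18.9%

Cumulative inflation factor: 1.0572 × 1.022 × 1.0695 × 1.0171 ≈ 1.17531.
Nominal growth factor: 1.39700. Real growth factor = 1.39700 / 1.17531 ≈ 1.18862.
Total real return ≈ 18.8622%.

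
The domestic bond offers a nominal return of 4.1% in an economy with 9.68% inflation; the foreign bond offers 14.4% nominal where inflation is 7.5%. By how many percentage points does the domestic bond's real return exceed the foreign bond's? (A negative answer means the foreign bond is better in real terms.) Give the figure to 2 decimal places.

The domestic bond real return: 1.041/1.0968 − 1 = -5.088%.
The foreign bond real return: 1.144/1.075 − 1 = 6.419%.
Difference: -5.088 − 6.419 = -11.507 pp.

-11.51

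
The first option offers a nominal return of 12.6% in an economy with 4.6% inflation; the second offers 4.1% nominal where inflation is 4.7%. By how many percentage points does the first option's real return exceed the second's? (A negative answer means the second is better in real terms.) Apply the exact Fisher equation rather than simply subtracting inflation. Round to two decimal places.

The first option real return: 1.126/1.046 − 1 = 7.648%.
The second real return: 1.041/1.047 − 1 = -0.573%.
Difference: 7.648 − (-0.573) = 8.221 pp.

8.22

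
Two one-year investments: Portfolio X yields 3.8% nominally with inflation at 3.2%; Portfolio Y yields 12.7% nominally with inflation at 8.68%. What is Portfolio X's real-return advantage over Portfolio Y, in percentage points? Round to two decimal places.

Portfolio X real return: 1.038/1.032 − 1 = 0.581%.
Portfolio Y real return: 1.127/1.0868 − 1 = 3.699%.
Difference: 0.581 − 3.699 = -3.118 pp.

-3.12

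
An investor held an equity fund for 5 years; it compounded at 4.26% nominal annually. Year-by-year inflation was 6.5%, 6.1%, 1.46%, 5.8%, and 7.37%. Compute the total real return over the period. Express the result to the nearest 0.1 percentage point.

Cumulative inflation factor: 1.065 × 1.061 × 1.0146 × 1.058 × 1.0737 ≈ 1.30235.
Nominal growth factor: 1.23194. Real growth factor = 1.23194 / 1.30235 ≈ 0.94593.
Total real return ≈ -5.4068%.

-5.4%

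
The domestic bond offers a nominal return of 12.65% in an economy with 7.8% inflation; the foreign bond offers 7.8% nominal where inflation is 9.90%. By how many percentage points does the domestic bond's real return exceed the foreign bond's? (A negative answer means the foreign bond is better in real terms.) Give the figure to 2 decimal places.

6.41

The domestic bond real return: 1.1265/1.078 − 1 = 4.499%.
The foreign bond real return: 1.078/1.0990 − 1 = -1.911%.
Difference: 4.499 − (-1.911) = 6.410 pp.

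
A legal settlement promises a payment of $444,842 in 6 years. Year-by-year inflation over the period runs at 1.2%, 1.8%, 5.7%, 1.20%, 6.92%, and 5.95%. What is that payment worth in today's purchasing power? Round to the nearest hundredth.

Price-level factor over 6 years: 1.012 × 1.018 × 1.057 × 1.0120 × 1.0692 × 1.0595 ≈ 1.2483710866.
Purchasing power today: $444,842 divided by that factor.

$356,337.95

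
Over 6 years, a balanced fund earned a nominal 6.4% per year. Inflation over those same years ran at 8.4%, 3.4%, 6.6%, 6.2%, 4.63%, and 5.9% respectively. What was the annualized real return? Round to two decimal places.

0.53%

Cumulative inflation factor: 1.084 × 1.034 × 1.066 × 1.062 × 1.0463 × 1.059 ≈ 1.40599.
Nominal growth factor: 1.45094. Real growth factor = 1.45094 / 1.40599 ≈ 1.03197.
Annualized: 1.03197^(1/6) − 1 ≈ 0.00526.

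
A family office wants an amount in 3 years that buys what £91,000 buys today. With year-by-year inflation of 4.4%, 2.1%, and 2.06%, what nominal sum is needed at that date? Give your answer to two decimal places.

£98,997.27

Cumulative price-level factor: 1.044 × 1.021 × 1.0206 = 1.0878820344.
Multiplying £91,000 by the price-level factor gives the future nominal sum.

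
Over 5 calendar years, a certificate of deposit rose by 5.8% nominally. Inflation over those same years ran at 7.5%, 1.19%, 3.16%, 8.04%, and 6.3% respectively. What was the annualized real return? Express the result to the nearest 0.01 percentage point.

Cumulative inflation factor: 1.075 × 1.0119 × 1.0316 × 1.0804 × 1.063 ≈ 1.28877.
Nominal growth factor: 1.05800. Real growth factor = 1.05800 / 1.28877 ≈ 0.82094.
Annualized: 0.82094^(1/5) − 1 ≈ -0.03869.

-3.87%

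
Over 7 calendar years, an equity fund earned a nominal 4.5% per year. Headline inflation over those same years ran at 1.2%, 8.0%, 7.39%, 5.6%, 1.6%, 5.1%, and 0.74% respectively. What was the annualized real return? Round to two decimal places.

0.29%

Cumulative inflation factor: 1.012 × 1.080 × 1.0739 × 1.056 × 1.016 × 1.051 × 1.0074 ≈ 1.33331.
Nominal growth factor: 1.36086. Real growth factor = 1.36086 / 1.33331 ≈ 1.02067.
Annualized: 1.02067^(1/7) − 1 ≈ 0.00293.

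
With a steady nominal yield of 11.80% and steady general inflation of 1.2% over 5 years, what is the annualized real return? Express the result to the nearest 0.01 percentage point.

10.47%

With constant rates the annual real return is the same each year: (1+11.80%)/(1+1.2%) − 1 = 0.10474.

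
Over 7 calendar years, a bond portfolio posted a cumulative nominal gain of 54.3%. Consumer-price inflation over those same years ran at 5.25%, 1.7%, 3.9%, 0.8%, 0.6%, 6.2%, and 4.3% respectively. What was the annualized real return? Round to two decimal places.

Cumulative inflation factor: 1.0525 × 1.017 × 1.039 × 1.008 × 1.006 × 1.062 × 1.043 ≈ 1.24918.
Nominal growth factor: 1.54300. Real growth factor = 1.54300 / 1.24918 ≈ 1.23521.
Annualized: 1.23521^(1/7) − 1 ≈ 0.03064.

3.06%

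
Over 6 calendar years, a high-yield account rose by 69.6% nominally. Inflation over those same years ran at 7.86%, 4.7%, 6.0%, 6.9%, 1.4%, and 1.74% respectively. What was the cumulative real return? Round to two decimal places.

28.47%

Cumulative inflation factor: 1.0786 × 1.047 × 1.060 × 1.069 × 1.014 × 1.0174 ≈ 1.32014.
Nominal growth factor: 1.69600. Real growth factor = 1.69600 / 1.32014 ≈ 1.28471.
Total real return ≈ 28.4711%.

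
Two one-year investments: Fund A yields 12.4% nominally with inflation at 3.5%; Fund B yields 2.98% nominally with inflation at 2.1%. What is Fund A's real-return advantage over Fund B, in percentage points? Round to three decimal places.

7.737

Fund A real return: 1.124/1.035 − 1 = 8.5990%.
Fund B real return: 1.0298/1.021 − 1 = 0.8619%.
Difference: 8.5990 − 0.8619 = 7.7371 pp.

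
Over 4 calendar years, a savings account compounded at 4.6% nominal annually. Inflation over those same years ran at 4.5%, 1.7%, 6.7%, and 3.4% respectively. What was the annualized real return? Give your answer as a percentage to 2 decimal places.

0.52%

Cumulative inflation factor: 1.045 × 1.017 × 1.067 × 1.034 ≈ 1.17253.
Nominal growth factor: 1.19709. Real growth factor = 1.19709 / 1.17253 ≈ 1.02095.
Annualized: 1.02095^(1/4) − 1 ≈ 0.00520.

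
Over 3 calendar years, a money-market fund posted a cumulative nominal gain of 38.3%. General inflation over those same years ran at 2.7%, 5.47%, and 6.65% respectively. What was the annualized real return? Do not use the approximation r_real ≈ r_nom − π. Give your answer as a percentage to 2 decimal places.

6.18%

Cumulative inflation factor: 1.027 × 1.0547 × 1.0665 ≈ 1.15521.
Nominal growth factor: 1.38300. Real growth factor = 1.38300 / 1.15521 ≈ 1.19719.
Annualized: 1.19719^(1/3) − 1 ≈ 0.06183.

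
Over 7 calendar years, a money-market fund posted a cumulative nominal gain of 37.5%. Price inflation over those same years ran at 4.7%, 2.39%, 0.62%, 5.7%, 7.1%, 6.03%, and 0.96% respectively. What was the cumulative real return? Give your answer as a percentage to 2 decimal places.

5.19%

Cumulative inflation factor: 1.047 × 1.0239 × 1.0062 × 1.057 × 1.071 × 1.0603 × 1.0096 ≈ 1.30717.
Nominal growth factor: 1.37500. Real growth factor = 1.37500 / 1.30717 ≈ 1.05189.
Total real return ≈ 5.1893%.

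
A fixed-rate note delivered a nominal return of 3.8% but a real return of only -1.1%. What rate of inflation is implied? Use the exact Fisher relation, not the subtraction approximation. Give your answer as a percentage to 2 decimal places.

4.95%

From (1+r_nom) = (1+r_real)(1+π), we get 1+π = (1 + 3.8%)/(1 − 1.1%) = 1.038/0.989 ≈ 1.04954.
So π ≈ 4.9545%.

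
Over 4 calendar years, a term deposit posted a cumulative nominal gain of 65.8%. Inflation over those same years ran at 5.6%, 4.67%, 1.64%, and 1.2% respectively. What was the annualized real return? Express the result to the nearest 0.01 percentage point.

Cumulative inflation factor: 1.056 × 1.0467 × 1.0164 × 1.012 ≈ 1.13692.
Nominal growth factor: 1.65800. Real growth factor = 1.65800 / 1.13692 ≈ 1.45832.
Annualized: 1.45832^(1/4) − 1 ≈ 0.09891.

9.89%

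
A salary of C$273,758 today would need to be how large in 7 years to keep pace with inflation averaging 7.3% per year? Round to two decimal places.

Cumulative price-level factor: (1+7.3%)^7 ≈ 1.6375631383.
The nominal amount required is C$273,758 scaled up by that factor.

C$448,296.01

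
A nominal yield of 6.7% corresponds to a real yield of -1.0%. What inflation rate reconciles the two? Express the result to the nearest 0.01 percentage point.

7.78%

From (1+r_nom) = (1+r_real)(1+π), we get 1+π = (1 + 6.7%)/(1 − 1.0%) = 1.067/0.990 ≈ 1.07778.
So π ≈ 7.7778%.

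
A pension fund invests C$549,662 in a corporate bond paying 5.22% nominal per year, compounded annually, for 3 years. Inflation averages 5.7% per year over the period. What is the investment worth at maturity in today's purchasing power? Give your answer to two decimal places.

C$542,207.65

Nominal value at maturity: C$549,662 × (1 + 5.22%)^3 ≈ C$640,310.47.
Price-level factor over 3 years: (1 + 5.7%)^3 = 1.180932193.
The maturity value deflated by that factor is the answer in today's purchasing power.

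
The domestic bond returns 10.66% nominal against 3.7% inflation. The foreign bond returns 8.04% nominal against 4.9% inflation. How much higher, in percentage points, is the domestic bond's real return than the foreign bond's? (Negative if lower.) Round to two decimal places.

The domestic bond real return: 1.1066/1.037 − 1 = 6.712%.
The foreign bond real return: 1.0804/1.049 − 1 = 2.993%.
Difference: 6.712 − 2.993 = 3.719 pp.

3.72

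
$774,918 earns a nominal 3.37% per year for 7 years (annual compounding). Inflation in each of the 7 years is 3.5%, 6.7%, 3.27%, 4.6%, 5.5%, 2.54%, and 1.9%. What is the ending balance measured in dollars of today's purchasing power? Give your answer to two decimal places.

$743,167.61

Nominal value at maturity: $774,918 × (1 + 3.37%)^7 ≈ $977,276.29.
Price-level factor over 7 years: 1.035 × 1.067 × 1.0327 × 1.046 × 1.055 × 1.0254 × 1.019 ≈ 1.3150146390.
Dividing the nominal maturity value by the price-level factor gives the value in today's money.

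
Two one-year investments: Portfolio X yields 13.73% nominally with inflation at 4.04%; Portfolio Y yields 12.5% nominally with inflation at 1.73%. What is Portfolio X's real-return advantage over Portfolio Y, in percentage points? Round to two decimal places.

Portfolio X real return: 1.1373/1.0404 − 1 = 9.314%.
Portfolio Y real return: 1.125/1.0173 − 1 = 10.587%.
Difference: 9.314 − 10.587 = -1.273 pp.

-1.27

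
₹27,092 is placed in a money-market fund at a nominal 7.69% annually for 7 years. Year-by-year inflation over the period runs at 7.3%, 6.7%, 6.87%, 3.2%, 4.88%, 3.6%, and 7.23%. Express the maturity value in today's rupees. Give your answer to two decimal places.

Nominal value at maturity: ₹27,092 × (1 + 7.69%)^7 ≈ ₹45,506.00.
Price-level factor over 7 years: 1.073 × 1.067 × 1.0687 × 1.032 × 1.0488 × 1.036 × 1.0723 ≈ 1.4711887260.
Dividing the nominal maturity value by the price-level factor gives the value in today's money.

₹30,931.45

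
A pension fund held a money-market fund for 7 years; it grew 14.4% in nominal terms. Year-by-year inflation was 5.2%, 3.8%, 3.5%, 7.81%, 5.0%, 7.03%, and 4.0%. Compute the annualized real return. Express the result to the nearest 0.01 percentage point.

Cumulative inflation factor: 1.052 × 1.038 × 1.035 × 1.0781 × 1.050 × 1.0703 × 1.040 ≈ 1.42410.
Nominal growth factor: 1.14400. Real growth factor = 1.14400 / 1.42410 ≈ 0.80331.
Annualized: 0.80331^(1/7) − 1 ≈ -0.03080.

-3.08%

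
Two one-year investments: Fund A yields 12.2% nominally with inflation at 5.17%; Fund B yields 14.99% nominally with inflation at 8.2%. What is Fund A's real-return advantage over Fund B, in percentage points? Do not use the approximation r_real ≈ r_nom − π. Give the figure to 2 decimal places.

Fund A real return: 1.122/1.0517 − 1 = 6.684%.
Fund B real return: 1.1499/1.082 − 1 = 6.275%.
Difference: 6.684 − 6.275 = 0.409 pp.

0.41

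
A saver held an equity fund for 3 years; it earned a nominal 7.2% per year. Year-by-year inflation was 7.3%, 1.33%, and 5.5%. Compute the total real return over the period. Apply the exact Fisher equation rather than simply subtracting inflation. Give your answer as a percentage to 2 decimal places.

Cumulative inflation factor: 1.073 × 1.0133 × 1.055 ≈ 1.14707.
Nominal growth factor: 1.23193. Real growth factor = 1.23193 / 1.14707 ≈ 1.07397.
Total real return ≈ 7.3975%.

7.40%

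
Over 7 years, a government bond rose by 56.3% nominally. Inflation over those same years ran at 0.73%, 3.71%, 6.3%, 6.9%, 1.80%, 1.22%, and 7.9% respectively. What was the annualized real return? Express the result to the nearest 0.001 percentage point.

2.445%

Cumulative inflation factor: 1.0073 × 1.0371 × 1.063 × 1.069 × 1.0180 × 1.0122 × 1.079 ≈ 1.31985.
Nominal growth factor: 1.56300. Real growth factor = 1.56300 / 1.31985 ≈ 1.18422.
Annualized: 1.18422^(1/7) − 1 ≈ 0.02445.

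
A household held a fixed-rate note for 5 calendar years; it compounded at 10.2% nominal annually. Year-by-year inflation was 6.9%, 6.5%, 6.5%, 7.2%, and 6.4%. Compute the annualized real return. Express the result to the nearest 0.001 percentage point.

Cumulative inflation factor: 1.069 × 1.065 × 1.065 × 1.072 × 1.064 ≈ 1.38297.
Nominal growth factor: 1.62520. Real growth factor = 1.62520 / 1.38297 ≈ 1.17515.
Annualized: 1.17515^(1/5) − 1 ≈ 0.03281.

3.281%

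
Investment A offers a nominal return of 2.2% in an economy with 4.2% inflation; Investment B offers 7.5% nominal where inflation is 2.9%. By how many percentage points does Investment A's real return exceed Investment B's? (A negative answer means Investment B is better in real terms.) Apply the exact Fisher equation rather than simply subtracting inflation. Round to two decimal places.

-6.39

Investment A real return: 1.022/1.042 − 1 = -1.919%.
Investment B real return: 1.075/1.029 − 1 = 4.470%.
Difference: -1.919 − 4.470 = -6.389 pp.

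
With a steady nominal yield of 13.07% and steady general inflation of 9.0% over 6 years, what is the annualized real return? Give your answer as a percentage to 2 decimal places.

3.73%

With constant rates the annual real return is the same each year: (1+13.07%)/(1+9.0%) − 1 = 0.03734.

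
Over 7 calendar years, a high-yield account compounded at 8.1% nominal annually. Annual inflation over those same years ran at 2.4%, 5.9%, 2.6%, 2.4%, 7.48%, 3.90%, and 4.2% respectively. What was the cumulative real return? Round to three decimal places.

30.115%

Cumulative inflation factor: 1.024 × 1.059 × 1.026 × 1.024 × 1.0748 × 1.0390 × 1.042 ≈ 1.32573.
Nominal growth factor: 1.72496. Real growth factor = 1.72496 / 1.32573 ≈ 1.30115.
Total real return ≈ 30.1145%.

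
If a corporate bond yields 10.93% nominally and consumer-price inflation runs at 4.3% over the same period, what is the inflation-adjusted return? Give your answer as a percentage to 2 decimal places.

6.36%

Real return via the Fisher equation: (1 + 10.93%)/(1 + 4.3%) − 1 = 1.1093/1.043 − 1 ≈ 0.06357.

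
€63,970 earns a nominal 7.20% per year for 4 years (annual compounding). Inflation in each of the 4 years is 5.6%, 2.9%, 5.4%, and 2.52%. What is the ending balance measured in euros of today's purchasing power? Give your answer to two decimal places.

€71,949.37

Nominal value at maturity: €63,970 × (1 + 7.20%)^4 ≈ €84,480.31.
Price-level factor over 4 years: 1.056 × 1.029 × 1.054 × 1.0252 ≈ 1.1741632987.
Dividing the nominal maturity value by the price-level factor gives the value in today's money.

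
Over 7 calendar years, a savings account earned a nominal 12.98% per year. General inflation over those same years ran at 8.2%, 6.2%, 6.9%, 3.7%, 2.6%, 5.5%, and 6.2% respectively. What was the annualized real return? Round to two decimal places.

6.99%

Cumulative inflation factor: 1.082 × 1.062 × 1.069 × 1.037 × 1.026 × 1.055 × 1.062 ≈ 1.46431.
Nominal growth factor: 2.34969. Real growth factor = 2.34969 / 1.46431 ≈ 1.60464.
Annualized: 1.60464^(1/7) − 1 ≈ 0.06989.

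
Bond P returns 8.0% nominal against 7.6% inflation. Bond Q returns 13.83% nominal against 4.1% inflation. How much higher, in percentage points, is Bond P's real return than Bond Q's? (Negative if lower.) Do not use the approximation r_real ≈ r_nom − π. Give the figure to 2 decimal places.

Bond P real return: 1.080/1.076 − 1 = 0.372%.
Bond Q real return: 1.1383/1.041 − 1 = 9.347%.
Difference: 0.372 − 9.347 = -8.975 pp.

-8.98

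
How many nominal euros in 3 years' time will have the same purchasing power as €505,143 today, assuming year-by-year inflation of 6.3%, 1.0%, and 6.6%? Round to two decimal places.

€578,130.90

Cumulative price-level factor: 1.063 × 1.010 × 1.066 = 1.14448958.
The nominal amount required is €505,143 scaled up by that factor.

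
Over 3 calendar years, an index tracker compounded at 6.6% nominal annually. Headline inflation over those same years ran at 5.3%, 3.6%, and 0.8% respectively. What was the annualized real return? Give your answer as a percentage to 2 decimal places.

Cumulative inflation factor: 1.053 × 1.036 × 1.008 ≈ 1.09964.
Nominal growth factor: 1.21136. Real growth factor = 1.21136 / 1.09964 ≈ 1.10160.
Annualized: 1.10160^(1/3) − 1 ≈ 0.03278.

3.28%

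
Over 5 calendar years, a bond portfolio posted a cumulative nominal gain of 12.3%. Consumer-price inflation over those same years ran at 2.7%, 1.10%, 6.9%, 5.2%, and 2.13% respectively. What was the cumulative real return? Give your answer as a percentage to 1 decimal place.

Cumulative inflation factor: 1.027 × 1.0110 × 1.069 × 1.052 × 1.0213 ≈ 1.19253.
Nominal growth factor: 1.12300. Real growth factor = 1.12300 / 1.19253 ≈ 0.94170.
Total real return ≈ -5.8303%.

-5.8%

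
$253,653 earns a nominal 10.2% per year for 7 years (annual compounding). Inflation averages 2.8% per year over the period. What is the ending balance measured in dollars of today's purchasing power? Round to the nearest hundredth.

$412,628.63

Nominal value at maturity: $253,653 × (1 + 10.2%)^7 ≈ $500,623.42.
Price-level factor over 7 years: (1 + 2.8%)^7 ≈ 1.2132541978.
The maturity value deflated by that factor is the answer in today's purchasing power.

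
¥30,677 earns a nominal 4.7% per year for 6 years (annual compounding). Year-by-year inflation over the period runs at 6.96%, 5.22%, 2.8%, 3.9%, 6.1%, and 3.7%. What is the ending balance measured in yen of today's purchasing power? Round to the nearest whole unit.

¥30,554

Nominal value at maturity: ¥30,677 × (1 + 4.7%)^6 ≈ ¥40,410.
Price-level factor over 6 years: 1.0696 × 1.0522 × 1.028 × 1.039 × 1.061 × 1.037 ≈ 1.3225816542.
Dividing the nominal maturity value by the price-level factor gives the value in today's money.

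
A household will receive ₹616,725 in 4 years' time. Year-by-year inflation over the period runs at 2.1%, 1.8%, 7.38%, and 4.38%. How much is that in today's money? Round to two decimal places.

₹529,391.96

Price-level factor over 4 years: 1.021 × 1.018 × 1.0738 × 1.0438 ≈ 1.1649685798.
Purchasing power today: ₹616,725 divided by that factor.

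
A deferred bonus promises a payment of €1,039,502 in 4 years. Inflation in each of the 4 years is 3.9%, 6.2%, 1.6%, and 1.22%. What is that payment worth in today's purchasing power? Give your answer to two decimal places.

€916,062.75

Price-level factor over 4 years: 1.039 × 1.062 × 1.016 × 1.0122 ≈ 1.1347497748.
Purchasing power today: €1,039,502 divided by that factor.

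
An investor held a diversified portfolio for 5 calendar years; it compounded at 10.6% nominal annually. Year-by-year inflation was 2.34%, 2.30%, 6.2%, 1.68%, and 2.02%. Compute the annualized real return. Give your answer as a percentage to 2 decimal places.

Cumulative inflation factor: 1.0234 × 1.0230 × 1.062 × 1.0168 × 1.0202 ≈ 1.15336.
Nominal growth factor: 1.65491. Real growth factor = 1.65491 / 1.15336 ≈ 1.43486.
Annualized: 1.43486^(1/5) − 1 ≈ 0.07488.

7.49%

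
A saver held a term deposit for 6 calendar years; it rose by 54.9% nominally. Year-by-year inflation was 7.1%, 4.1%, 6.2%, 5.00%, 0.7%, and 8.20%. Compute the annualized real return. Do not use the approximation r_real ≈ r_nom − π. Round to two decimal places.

Cumulative inflation factor: 1.071 × 1.041 × 1.062 × 1.0500 × 1.007 × 1.0820 ≈ 1.35460.
Nominal growth factor: 1.54900. Real growth factor = 1.54900 / 1.35460 ≈ 1.14351.
Annualized: 1.14351^(1/6) − 1 ≈ 0.02260.

2.26%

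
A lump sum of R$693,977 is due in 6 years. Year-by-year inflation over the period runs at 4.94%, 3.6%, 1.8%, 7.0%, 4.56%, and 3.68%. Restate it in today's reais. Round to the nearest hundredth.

R$540,570.25

Price-level factor over 6 years: 1.0494 × 1.036 × 1.018 × 1.070 × 1.0456 × 1.0368 ≈ 1.2837868832.
Purchasing power today: R$693,977 divided by that factor.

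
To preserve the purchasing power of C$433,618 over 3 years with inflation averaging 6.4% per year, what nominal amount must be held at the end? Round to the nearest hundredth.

Cumulative price-level factor: (1+6.4%)^3 = 1.204550144.
The nominal amount required is C$433,618 scaled up by that factor.

C$522,314.62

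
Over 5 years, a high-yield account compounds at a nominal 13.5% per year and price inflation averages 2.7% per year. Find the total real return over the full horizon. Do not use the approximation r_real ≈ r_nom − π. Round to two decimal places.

The annual real rate is (1+13.5%)/(1+2.7%) − 1 = 10.5161%.
Compounded over 5 years: (1 + 0.105161)^5 − 1 ≈ 0.64864.

64.86%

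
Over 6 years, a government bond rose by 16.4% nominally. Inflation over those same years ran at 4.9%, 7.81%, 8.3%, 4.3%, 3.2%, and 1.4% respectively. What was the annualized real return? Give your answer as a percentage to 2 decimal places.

Cumulative inflation factor: 1.049 × 1.0781 × 1.083 × 1.043 × 1.032 × 1.014 ≈ 1.33680.
Nominal growth factor: 1.16400. Real growth factor = 1.16400 / 1.33680 ≈ 0.87074.
Annualized: 0.87074^(1/6) − 1 ≈ -0.02280.

-2.28%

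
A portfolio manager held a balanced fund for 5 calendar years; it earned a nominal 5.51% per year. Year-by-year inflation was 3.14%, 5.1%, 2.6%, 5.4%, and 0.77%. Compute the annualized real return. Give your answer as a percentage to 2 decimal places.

Cumulative inflation factor: 1.0314 × 1.051 × 1.026 × 1.054 × 1.0077 ≈ 1.18127.
Nominal growth factor: 1.30758. Real growth factor = 1.30758 / 1.18127 ≈ 1.10693.
Annualized: 1.10693^(1/5) − 1 ≈ 0.02053.

2.05%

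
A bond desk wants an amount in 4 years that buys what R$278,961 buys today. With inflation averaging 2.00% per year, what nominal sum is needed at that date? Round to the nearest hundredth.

Cumulative price-level factor: (1+2.00%)^4 = 1.08243216.
The nominal amount required is R$278,961 scaled up by that factor.

R$301,956.36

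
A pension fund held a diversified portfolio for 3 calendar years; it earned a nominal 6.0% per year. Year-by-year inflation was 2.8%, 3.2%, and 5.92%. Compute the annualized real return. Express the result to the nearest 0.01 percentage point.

1.96%

Cumulative inflation factor: 1.028 × 1.032 × 1.0592 ≈ 1.12370.
Nominal growth factor: 1.19102. Real growth factor = 1.19102 / 1.12370 ≈ 1.05990.
Annualized: 1.05990^(1/3) − 1 ≈ 0.01958.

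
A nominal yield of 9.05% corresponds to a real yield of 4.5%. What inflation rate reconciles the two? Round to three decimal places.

From (1+r_nom) = (1+r_real)(1+π), we get 1+π = (1 + 9.05%)/(1 + 4.5%) = 1.0905/1.045 ≈ 1.04354.
So π ≈ 4.3541%.

4.354%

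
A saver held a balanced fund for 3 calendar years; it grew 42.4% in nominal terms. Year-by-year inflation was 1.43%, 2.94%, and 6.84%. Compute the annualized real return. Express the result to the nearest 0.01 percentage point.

Cumulative inflation factor: 1.0143 × 1.0294 × 1.0684 ≈ 1.11554.
Nominal growth factor: 1.42400. Real growth factor = 1.42400 / 1.11554 ≈ 1.27651.
Annualized: 1.27651^(1/3) − 1 ≈ 0.08478.

8.48%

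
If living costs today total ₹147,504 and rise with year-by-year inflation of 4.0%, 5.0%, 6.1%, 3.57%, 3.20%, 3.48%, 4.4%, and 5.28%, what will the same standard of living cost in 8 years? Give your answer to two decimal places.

₹207,758.25

Cumulative price-level factor: 1.040 × 1.050 × 1.061 × 1.0357 × 1.0320 × 1.0348 × 1.044 × 1.0528 ≈ 1.4084923444.
Multiplying ₹147,504 by the price-level factor gives the future nominal sum.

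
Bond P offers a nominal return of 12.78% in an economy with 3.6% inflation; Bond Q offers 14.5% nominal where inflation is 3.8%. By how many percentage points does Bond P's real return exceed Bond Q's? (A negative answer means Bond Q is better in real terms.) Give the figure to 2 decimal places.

Bond P real return: 1.1278/1.036 − 1 = 8.861%.
Bond Q real return: 1.145/1.038 − 1 = 10.308%.
Difference: 8.861 − 10.308 = -1.447 pp.

-1.45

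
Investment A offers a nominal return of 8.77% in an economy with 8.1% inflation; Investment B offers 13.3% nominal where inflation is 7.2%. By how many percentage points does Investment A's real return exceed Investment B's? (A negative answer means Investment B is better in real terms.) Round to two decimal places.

-5.07

Investment A real return: 1.0877/1.081 − 1 = 0.620%.
Investment B real return: 1.133/1.072 − 1 = 5.690%.
Difference: 0.620 − 5.690 = -5.070 pp.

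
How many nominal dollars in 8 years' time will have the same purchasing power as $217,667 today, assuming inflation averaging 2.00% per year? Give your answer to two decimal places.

Cumulative price-level factor: (1+2.00%)^8 ≈ 1.1716593810.
The nominal amount required is $217,667 scaled up by that factor.

$255,031.58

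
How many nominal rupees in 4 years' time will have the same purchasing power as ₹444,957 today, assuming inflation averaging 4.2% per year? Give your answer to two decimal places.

₹524,552.45

Cumulative price-level factor: (1+4.2%)^4 ≈ 1.1788834637.
Multiplying ₹444,957 by the price-level factor gives the future nominal sum.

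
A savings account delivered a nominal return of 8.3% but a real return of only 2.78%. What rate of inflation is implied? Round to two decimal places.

5.37%

From (1+r_nom) = (1+r_real)(1+π), we get 1+π = (1 + 8.3%)/(1 + 2.78%) = 1.083/1.0278 ≈ 1.05371.
So π ≈ 5.3707%.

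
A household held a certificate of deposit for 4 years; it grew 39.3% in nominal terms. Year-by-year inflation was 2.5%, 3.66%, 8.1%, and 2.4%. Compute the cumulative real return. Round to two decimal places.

18.44%

Cumulative inflation factor: 1.025 × 1.0366 × 1.081 × 1.024 ≈ 1.17614.
Nominal growth factor: 1.39300. Real growth factor = 1.39300 / 1.17614 ≈ 1.18438.
Total real return ≈ 18.4378%.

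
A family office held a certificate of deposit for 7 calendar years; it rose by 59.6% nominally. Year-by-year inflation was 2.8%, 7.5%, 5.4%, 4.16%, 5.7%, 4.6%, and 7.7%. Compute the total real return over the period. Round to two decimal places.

10.48%

Cumulative inflation factor: 1.028 × 1.075 × 1.054 × 1.0416 × 1.057 × 1.046 × 1.077 ≈ 1.44466.
Nominal growth factor: 1.59600. Real growth factor = 1.59600 / 1.44466 ≈ 1.10476.
Total real return ≈ 10.4758%.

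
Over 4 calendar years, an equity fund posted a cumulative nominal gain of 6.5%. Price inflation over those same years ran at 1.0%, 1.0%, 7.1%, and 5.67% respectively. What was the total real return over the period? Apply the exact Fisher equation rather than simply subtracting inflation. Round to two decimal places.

Cumulative inflation factor: 1.010 × 1.010 × 1.071 × 1.0567 ≈ 1.15447.
Nominal growth factor: 1.06500. Real growth factor = 1.06500 / 1.15447 ≈ 0.92250.
Total real return ≈ -7.7501%.

-7.75%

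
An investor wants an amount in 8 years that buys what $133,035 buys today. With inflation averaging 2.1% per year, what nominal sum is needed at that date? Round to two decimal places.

$157,098.43

Cumulative price-level factor: (1+2.1%)^8 ≈ 1.1808804608.
The nominal amount required is $133,035 scaled up by that factor.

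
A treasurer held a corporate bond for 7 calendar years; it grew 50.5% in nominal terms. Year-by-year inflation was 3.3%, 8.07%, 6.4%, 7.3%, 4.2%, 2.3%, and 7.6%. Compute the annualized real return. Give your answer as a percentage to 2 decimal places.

Cumulative inflation factor: 1.033 × 1.0807 × 1.064 × 1.073 × 1.042 × 1.023 × 1.076 ≈ 1.46185.
Nominal growth factor: 1.50500. Real growth factor = 1.50500 / 1.46185 ≈ 1.02952.
Annualized: 1.02952^(1/7) − 1 ≈ 0.00416.

0.42%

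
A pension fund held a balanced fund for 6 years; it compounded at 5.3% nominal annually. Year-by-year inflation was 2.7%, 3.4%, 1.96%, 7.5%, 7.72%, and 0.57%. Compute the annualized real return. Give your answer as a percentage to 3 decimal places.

Cumulative inflation factor: 1.027 × 1.034 × 1.0196 × 1.075 × 1.0772 × 1.0057 ≈ 1.26094.
Nominal growth factor: 1.36323. Real growth factor = 1.36323 / 1.26094 ≈ 1.08113.
Annualized: 1.08113^(1/6) − 1 ≈ 0.01309.

1.309%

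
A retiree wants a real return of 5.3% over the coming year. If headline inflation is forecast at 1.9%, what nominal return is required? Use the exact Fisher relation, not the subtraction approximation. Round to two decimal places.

7.30%

By the Fisher equation, 1 + r_nom = (1 + 5.3%)(1 + 1.9%) = 1.053 × 1.019 = 1.073007.
So r_nom = 7.3007%.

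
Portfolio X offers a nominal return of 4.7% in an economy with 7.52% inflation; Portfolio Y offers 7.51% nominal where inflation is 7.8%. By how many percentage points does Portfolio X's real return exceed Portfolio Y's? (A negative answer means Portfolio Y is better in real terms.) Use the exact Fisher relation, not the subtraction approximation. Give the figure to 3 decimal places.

Portfolio X real return: 1.047/1.0752 − 1 = -2.6228%.
Portfolio Y real return: 1.0751/1.078 − 1 = -0.2690%.
Difference: -2.6228 − (-0.2690) = -2.3538 pp.

-2.354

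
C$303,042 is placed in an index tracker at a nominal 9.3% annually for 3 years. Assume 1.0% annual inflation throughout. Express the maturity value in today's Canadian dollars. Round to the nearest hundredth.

C$384,060.10

Nominal value at maturity: C$303,042 × (1 + 9.3%)^3 ≈ C$395,697.50.
Price-level factor over 3 years: (1 + 1.0%)^3 = 1.030301.
Dividing the nominal maturity value by the price-level factor gives the value in today's money.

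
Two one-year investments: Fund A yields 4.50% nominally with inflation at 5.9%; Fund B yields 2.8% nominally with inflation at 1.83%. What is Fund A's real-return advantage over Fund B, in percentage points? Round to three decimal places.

Fund A real return: 1.0450/1.059 − 1 = -1.3220%.
Fund B real return: 1.028/1.0183 − 1 = 0.9526%.
Difference: -1.3220 − 0.9526 = -2.2746 pp.

-2.275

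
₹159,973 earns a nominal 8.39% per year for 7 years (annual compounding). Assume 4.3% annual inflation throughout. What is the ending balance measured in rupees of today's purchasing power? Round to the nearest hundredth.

Nominal value at maturity: ₹159,973 × (1 + 8.39%)^7 ≈ ₹281,171.44.
Price-level factor over 7 years: (1 + 4.3%)^7 ≈ 1.3427345347.
The maturity value deflated by that factor is the answer in today's purchasing power.

₹209,402.11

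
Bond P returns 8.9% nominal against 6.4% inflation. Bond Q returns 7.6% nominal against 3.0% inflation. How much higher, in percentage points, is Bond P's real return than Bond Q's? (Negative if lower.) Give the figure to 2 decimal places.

-2.12

Bond P real return: 1.089/1.064 − 1 = 2.350%.
Bond Q real return: 1.076/1.030 − 1 = 4.466%.
Difference: 2.350 − 4.466 = -2.116 pp.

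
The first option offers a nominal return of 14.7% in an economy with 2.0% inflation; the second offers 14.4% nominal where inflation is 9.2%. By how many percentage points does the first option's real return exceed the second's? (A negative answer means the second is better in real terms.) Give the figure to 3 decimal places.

7.689

The first option real return: 1.147/1.020 − 1 = 12.4510%.
The second real return: 1.144/1.092 − 1 = 4.7619%.
Difference: 12.4510 − 4.7619 = 7.6891 pp.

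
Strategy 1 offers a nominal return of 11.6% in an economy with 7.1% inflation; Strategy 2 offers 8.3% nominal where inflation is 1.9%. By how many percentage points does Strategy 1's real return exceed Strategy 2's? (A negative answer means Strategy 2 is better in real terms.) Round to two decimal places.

Strategy 1 real return: 1.116/1.071 − 1 = 4.202%.
Strategy 2 real return: 1.083/1.019 − 1 = 6.281%.
Difference: 4.202 − 6.281 = -2.079 pp.

-2.08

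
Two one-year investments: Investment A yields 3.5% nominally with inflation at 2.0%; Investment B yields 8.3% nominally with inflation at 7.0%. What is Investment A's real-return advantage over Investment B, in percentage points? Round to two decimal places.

Investment A real return: 1.035/1.020 − 1 = 1.471%.
Investment B real return: 1.083/1.070 − 1 = 1.215%.
Difference: 1.471 − 1.215 = 0.256 pp.

0.26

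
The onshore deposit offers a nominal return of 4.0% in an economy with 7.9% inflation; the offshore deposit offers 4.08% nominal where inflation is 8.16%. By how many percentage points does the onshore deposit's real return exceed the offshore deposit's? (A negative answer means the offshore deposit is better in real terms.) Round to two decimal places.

The onshore deposit real return: 1.040/1.079 − 1 = -3.614%.
The offshore deposit real return: 1.0408/1.0816 − 1 = -3.772%.
Difference: -3.614 − (-3.772) = 0.158 pp.

0.16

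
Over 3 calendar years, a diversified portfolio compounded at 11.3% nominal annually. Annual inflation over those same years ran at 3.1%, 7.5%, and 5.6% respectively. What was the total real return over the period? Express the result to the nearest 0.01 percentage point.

17.80%

Cumulative inflation factor: 1.031 × 1.075 × 1.056 ≈ 1.17039.
Nominal growth factor: 1.37875. Real growth factor = 1.37875 / 1.17039 ≈ 1.17802.
Total real return ≈ 17.8025%.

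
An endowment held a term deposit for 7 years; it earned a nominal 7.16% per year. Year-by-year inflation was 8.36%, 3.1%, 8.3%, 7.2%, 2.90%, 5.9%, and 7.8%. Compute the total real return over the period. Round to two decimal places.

6.50%

Cumulative inflation factor: 1.0836 × 1.031 × 1.083 × 1.072 × 1.0290 × 1.059 × 1.078 ≈ 1.52364.
Nominal growth factor: 1.62267. Real growth factor = 1.62267 / 1.52364 ≈ 1.06500.
Total real return ≈ 6.4996%.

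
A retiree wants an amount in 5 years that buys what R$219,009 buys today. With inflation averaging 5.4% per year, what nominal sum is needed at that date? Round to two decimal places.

Cumulative price-level factor: (1+5.4%)^5 ≈ 1.3007776144.
Multiplying R$219,009 by the price-level factor gives the future nominal sum.

R$284,882.00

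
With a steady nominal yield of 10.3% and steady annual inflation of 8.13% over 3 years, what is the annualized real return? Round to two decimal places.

2.01%

With constant rates the annual real return is the same each year: (1+10.3%)/(1+8.13%) − 1 = 0.02007.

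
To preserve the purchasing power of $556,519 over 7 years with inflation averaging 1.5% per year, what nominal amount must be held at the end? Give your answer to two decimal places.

Cumulative price-level factor: (1+1.5%)^7 ≈ 1.1098449129.
Multiplying $556,519 by the price-level factor gives the future nominal sum.

$617,649.78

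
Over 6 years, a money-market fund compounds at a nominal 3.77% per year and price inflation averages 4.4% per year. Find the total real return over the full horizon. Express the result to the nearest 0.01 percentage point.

The annual real rate is (1+3.77%)/(1+4.4%) − 1 = -0.6034%.
Compounded over 6 years: (1 + -0.006034)^6 − 1 ≈ -0.03567.

-3.57%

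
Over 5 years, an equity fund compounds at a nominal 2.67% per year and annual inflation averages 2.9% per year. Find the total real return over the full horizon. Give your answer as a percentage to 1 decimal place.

-1.1%

The annual real rate is (1+2.67%)/(1+2.9%) − 1 = -0.2235%.
Compounded over 5 years: (1 + -0.002235)^5 − 1 ≈ -0.01113.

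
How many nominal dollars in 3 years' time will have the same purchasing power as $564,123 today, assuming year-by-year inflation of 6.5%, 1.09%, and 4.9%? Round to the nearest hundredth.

$637,099.26

Cumulative price-level factor: 1.065 × 1.0109 × 1.049 = 1.1293623165.
Multiplying $564,123 by the price-level factor gives the future nominal sum.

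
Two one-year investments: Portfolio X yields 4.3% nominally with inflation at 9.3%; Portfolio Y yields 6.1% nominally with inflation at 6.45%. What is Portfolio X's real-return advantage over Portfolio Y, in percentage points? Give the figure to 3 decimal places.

Portfolio X real return: 1.043/1.093 − 1 = -4.5746%.
Portfolio Y real return: 1.061/1.0645 − 1 = -0.3288%.
Difference: -4.5746 − (-0.3288) = -4.2458 pp.

-4.246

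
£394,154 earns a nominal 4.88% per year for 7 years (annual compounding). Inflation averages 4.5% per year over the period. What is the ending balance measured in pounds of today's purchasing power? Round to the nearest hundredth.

£404,297.13

Nominal value at maturity: £394,154 × (1 + 4.88%)^7 ≈ £550,192.53.
Price-level factor over 7 years: (1 + 4.5%)^7 ≈ 1.3608618305.
The maturity value deflated by that factor is the answer in today's purchasing power.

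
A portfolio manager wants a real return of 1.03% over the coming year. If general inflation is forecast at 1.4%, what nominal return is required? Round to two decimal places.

By the Fisher equation, 1 + r_nom = (1 + 1.03%)(1 + 1.4%) = 1.0103 × 1.014 = 1.0244442.
So r_nom = 2.44442%.

2.44%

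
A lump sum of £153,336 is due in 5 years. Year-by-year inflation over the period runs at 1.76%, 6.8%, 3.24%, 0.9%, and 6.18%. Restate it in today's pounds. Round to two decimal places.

£127,559.82

Price-level factor over 5 years: 1.0176 × 1.068 × 1.0324 × 1.009 × 1.0618 ≈ 1.2020713161.
Purchasing power today: £153,336 divided by that factor.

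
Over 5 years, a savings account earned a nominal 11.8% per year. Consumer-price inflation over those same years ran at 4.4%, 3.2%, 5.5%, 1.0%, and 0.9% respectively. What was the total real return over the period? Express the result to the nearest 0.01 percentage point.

Cumulative inflation factor: 1.044 × 1.032 × 1.055 × 1.010 × 1.009 ≈ 1.15836.
Nominal growth factor: 1.74666. Real growth factor = 1.74666 / 1.15836 ≈ 1.50787.
Total real return ≈ 50.7870%.

50.79%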